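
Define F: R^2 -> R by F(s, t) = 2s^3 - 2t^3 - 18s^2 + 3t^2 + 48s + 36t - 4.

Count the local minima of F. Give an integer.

1

F separates as a function of s plus a function of t, so ∇F=0 decouples.
∂F/∂s = 6(s - 4)(s - 2) = 0 at s ∈ {2, 4}; ∂F/∂t = -6(t - 3)(t + 2) = 0 at t ∈ {-2, 3}.
The Hessian is diagonal: diag(F_ss, F_tt). Second derivatives: F_ss(2)=-12, F_ss(4)=12; F_tt(-2)=30, F_tt(3)=-30.
Local minima occur where both diagonal entries positive: (4, -2). Count: 1.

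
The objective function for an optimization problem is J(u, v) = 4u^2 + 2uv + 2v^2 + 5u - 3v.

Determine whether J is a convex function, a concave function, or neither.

convex

J is quadratic, so its Hessian is the constant matrix H = [[8, 2], [2, 4]].
det(H) = 28, tr(H) = 12.
det(H) > 0 and tr(H) > 0, so H is positive definite everywhere: convex.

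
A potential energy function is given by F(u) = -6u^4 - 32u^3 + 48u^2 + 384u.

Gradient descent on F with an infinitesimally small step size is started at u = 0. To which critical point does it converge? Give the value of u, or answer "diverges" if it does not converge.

F'(u) = -24(u - 2)(u + 2)(u + 4), so F'(0) = 384.
Gradient descent moves in the -F' direction, i.e. u is decreasing.
The nearest critical point in that direction is u = -2, where F'' = 192 > 0 (a local minimum). The iterate converges there.

-2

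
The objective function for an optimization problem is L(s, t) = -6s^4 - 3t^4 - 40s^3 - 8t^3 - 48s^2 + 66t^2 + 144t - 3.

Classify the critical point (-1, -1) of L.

local minimum

The mixed partial ∂²L/∂s∂t is 0, so the Hessian at any point is diag(L_ss, L_tt) = diag(-24(3s^2 + 10s + 4), 12(-3t^2 - 4t + 11)).
At (-1, -1): H = diag(72, 144).
Both eigenvalues are positive, so H is positive definite: a local minimum.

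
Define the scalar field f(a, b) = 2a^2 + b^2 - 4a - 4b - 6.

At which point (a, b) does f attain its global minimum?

(1, 2)

f(a,b) separates as P(a) + Q(b) − 6, so its minimum is min P + min Q − 6.
P'(a) = 4a - 4 vanishes at a ∈ {1}; Q'(b) = 2b - 4 vanishes at b ∈ {2}.
Local minima of P (where P''>0): P(1)=-2. Local minima of Q: Q(2)=-4.
So the global minimum of f is P(1) + Q(2) − 6 = -2 − 4 − 6 = -12, attained at (1, 2).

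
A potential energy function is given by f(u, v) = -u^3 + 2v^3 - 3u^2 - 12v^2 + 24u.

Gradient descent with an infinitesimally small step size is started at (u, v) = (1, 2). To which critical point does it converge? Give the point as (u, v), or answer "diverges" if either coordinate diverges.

(-4, 4)

f is separable, so gradient descent decouples: u follows -∂f/∂u, v follows -∂f/∂v.
∂f/∂u = -3(u - 2)(u + 4); at u=1 this is 15, so u decreases.
∂f/∂v = 6v(v - 4); at v=2 this is -24, so v increases.
u converges to its nearest critical value -4 (a local min of the u-part); v converges to 4. The iterate converges to (-4, 4).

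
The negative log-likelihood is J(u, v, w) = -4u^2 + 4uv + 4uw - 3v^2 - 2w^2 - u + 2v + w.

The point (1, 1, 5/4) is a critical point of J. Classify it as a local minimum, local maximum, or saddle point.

The Hessian is constant: H = [[-8, 4, 4], [4, -6, 0], [4, 0, -4]].
Leading principal minors: Δ₁ = -8, Δ₂ = 32, Δ₃ = -32.
The minors alternate sign starting negative (−, +, −), so H is negative definite: a local maximum.

local maximum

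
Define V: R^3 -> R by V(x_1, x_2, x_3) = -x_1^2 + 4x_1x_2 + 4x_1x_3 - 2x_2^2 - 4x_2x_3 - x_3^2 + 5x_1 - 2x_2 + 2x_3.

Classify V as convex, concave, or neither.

neither

V is quadratic, so its Hessian is the constant matrix H = [[-2, 4, 4], [4, -4, -4], [4, -4, -2]].
Leading principal minors: -2, -8, -16.
Neither pattern holds ⇒ H is indefinite ⇒ neither convex nor concave.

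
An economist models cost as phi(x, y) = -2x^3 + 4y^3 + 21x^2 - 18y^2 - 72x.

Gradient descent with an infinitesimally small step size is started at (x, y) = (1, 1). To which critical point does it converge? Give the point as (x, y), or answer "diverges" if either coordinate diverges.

phi is separable, so gradient descent decouples: x follows -∂phi/∂x, y follows -∂phi/∂y.
∂phi/∂x = -6(x - 4)(x - 3); at x=1 this is -36, so x increases.
∂phi/∂y = 12y(y - 3); at y=1 this is -24, so y increases.
x converges to its nearest critical value 3 (a local min of the x-part); y converges to 3. The iterate converges to (3, 3).

(3, 3)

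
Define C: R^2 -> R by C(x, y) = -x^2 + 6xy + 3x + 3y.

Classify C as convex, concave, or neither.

neither

C is quadratic, so its Hessian is the constant matrix H = [[-2, 6], [6, 0]].
det(H) = -36, tr(H) = -2.
det(H) < 0, so H is indefinite: neither convex nor concave.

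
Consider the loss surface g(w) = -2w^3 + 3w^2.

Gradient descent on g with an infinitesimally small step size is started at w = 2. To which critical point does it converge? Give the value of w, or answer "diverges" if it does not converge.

g'(w) = -6w(w - 1), so g'(2) = -12.
Gradient descent moves in the -g' direction, i.e. w is increasing.
There is no critical point above w=2, and g' keeps the same sign, so the iterate runs off to +∞.

diverges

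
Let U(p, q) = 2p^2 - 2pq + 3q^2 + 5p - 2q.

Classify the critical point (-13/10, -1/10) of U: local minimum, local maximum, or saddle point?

local minimum

The Hessian of U is constant: H = [[4, -2], [-2, 6]].
det(H) = 4·6 − (-2)² = 20.
det(H) > 0 and tr(H) = 10 > 0, so H is positive definite and the point is a local minimum.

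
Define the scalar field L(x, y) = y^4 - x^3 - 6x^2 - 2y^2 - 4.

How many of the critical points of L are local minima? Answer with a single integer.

L separates as a function of x plus a function of y, so ∇L=0 decouples.
∂L/∂x = -3x(x + 4) = 0 at x ∈ {-4, 0}; ∂L/∂y = 4y(y - 1)(y + 1) = 0 at y ∈ {-1, 0, 1}.
The Hessian is diagonal: diag(L_xx, L_yy). Second derivatives: L_xx(-4)=12, L_xx(0)=-12; L_yy(-1)=8, L_yy(0)=-4, L_yy(1)=8.
Local minima occur where both diagonal entries positive: (-4, -1), (-4, 1). Count: 2.

2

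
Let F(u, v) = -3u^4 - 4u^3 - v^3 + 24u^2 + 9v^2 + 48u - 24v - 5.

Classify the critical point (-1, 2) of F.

The mixed partial ∂²F/∂u∂v is 0, so the Hessian at any point is diag(F_uu, F_vv) = diag(12(-3u^2 - 2u + 4), 6(-v + 3)).
At (-1, 2): H = diag(36, 6).
Both eigenvalues are positive, so H is positive definite: a local minimum.

local minimum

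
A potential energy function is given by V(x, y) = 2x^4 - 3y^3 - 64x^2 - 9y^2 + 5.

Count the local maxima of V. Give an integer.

V separates as a function of x plus a function of y, so ∇V=0 decouples.
∂V/∂x = 8x(x - 4)(x + 4) = 0 at x ∈ {-4, 0, 4}; ∂V/∂y = -9y(y + 2) = 0 at y ∈ {-2, 0}.
The Hessian is diagonal: diag(V_xx, V_yy). Second derivatives: V_xx(-4)=256, V_xx(0)=-128, V_xx(4)=256; V_yy(-2)=18, V_yy(0)=-18.
Local maxima occur where both diagonal entries negative: (0, 0). Count: 1.

1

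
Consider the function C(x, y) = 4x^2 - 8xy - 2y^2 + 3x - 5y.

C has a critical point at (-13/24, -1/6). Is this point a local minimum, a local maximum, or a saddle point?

The Hessian of C is constant: H = [[8, -8], [-8, -4]].
det(H) = 8·(-4) − (-8)² = -96.
Since det(H) < 0, H is indefinite and the critical point is a saddle point.

saddle point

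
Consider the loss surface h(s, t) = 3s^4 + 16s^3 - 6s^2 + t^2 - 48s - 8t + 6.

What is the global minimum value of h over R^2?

-170

h(s,t) separates as P(s) + Q(t) + 6, so its minimum is min P + min Q + 6.
P'(s) = 12(s - 1)(s + 1)(s + 4) vanishes at s ∈ {-4, -1, 1}; Q'(t) = 2(t - 4) vanishes at t ∈ {4}.
Local minima of P (where P''>0): P(-4)=-160, P(1)=-35. Local minima of Q: Q(4)=-16.
So the global minimum of h is P(-4) + Q(4) + 6 = -160 − 16 + 6 = -170, attained at (-4, 4).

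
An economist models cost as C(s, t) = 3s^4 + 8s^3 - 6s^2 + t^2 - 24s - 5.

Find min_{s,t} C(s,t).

-24

C(s,t) separates as P(s) + Q(t) − 5, so its minimum is min P + min Q − 5.
P'(s) = 12(s - 1)(s + 1)(s + 2) vanishes at s ∈ {-2, -1, 1}; Q'(t) = 2t vanishes at t ∈ {0}.
Local minima of P (where P''>0): P(-2)=8, P(1)=-19. Local minima of Q: Q(0)=0.
So the global minimum of C is P(1) + Q(0) − 5 = -19 + 0 − 5 = -24, attained at (1, 0).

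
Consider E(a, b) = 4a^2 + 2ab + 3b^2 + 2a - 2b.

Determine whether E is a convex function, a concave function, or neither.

E is quadratic, so its Hessian is the constant matrix H = [[8, 2], [2, 6]].
det(H) = 44, tr(H) = 14.
det(H) > 0 and tr(H) > 0, so H is positive definite everywhere: convex.

convex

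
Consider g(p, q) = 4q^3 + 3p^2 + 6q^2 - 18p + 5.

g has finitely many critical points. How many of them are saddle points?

1

g separates as a function of p plus a function of q, so ∇g=0 decouples.
∂g/∂p = 6(p - 3) = 0 at p ∈ {3}; ∂g/∂q = 12q(q + 1) = 0 at q ∈ {-1, 0}.
The Hessian is diagonal: diag(g_pp, g_qq). Second derivatives: g_pp(3)=6; g_qq(-1)=-12, g_qq(0)=12.
Saddle points occur where the two diagonal entries have opposite signs: (3, -1). Count: 1.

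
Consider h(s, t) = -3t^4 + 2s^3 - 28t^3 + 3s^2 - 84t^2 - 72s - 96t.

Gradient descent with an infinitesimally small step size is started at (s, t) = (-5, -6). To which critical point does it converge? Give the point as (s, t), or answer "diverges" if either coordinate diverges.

h is separable, so gradient descent decouples: s follows -∂h/∂s, t follows -∂h/∂t.
∂h/∂s = 6(s - 3)(s + 4); at s=-5 this is 48, so s decreases.
∂h/∂t = -12(t + 1)(t + 2)(t + 4); at t=-6 this is 480, so t decreases.
The s-coordinate has no critical point in that direction and runs off to infinity.

diverges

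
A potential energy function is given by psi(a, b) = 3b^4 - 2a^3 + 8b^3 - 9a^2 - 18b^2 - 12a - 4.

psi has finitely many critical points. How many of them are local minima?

psi separates as a function of a plus a function of b, so ∇psi=0 decouples.
∂psi/∂a = -6(a + 1)(a + 2) = 0 at a ∈ {-2, -1}; ∂psi/∂b = 12b(b - 1)(b + 3) = 0 at b ∈ {-3, 0, 1}.
The Hessian is diagonal: diag(psi_aa, psi_bb). Second derivatives: psi_aa(-2)=6, psi_aa(-1)=-6; psi_bb(-3)=144, psi_bb(0)=-36, psi_bb(1)=48.
Local minima occur where both diagonal entries positive: (-2, -3), (-2, 1). Count: 2.

2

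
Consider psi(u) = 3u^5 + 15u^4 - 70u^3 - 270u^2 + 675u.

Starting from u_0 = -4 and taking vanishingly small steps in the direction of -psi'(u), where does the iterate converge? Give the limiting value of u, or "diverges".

-3

psi'(u) = 15(u - 3)(u - 1)(u + 3)(u + 5), so psi'(-4) = -525.
Gradient descent moves in the -psi' direction, i.e. u is increasing.
The nearest critical point in that direction is u = -3, where psi'' = 720 > 0 (a local minimum). The iterate converges there.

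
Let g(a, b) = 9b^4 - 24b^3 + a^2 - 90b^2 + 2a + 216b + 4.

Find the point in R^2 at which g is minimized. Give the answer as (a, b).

g(a,b) separates as P(a) + Q(b) + 4, so its minimum is min P + min Q + 4.
P'(a) = 2a + 2 vanishes at a ∈ {-1}; Q'(b) = 36(b - 3)(b - 1)(b + 2) vanishes at b ∈ {-2, 1, 3}.
Local minima of P (where P''>0): P(-1)=-1. Local minima of Q: Q(-2)=-456, Q(3)=-81.
So the global minimum of g is P(-1) + Q(-2) + 4 = -1 − 456 + 4 = -453, attained at (-1, -2).

(-1, -2)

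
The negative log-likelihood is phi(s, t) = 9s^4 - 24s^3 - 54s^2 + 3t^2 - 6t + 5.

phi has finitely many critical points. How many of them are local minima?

2

phi separates as a function of s plus a function of t, so ∇phi=0 decouples.
∂phi/∂s = 36s(s - 3)(s + 1) = 0 at s ∈ {-1, 0, 3}; ∂phi/∂t = 6(t - 1) = 0 at t ∈ {1}.
The Hessian is diagonal: diag(phi_ss, phi_tt). Second derivatives: phi_ss(-1)=144, phi_ss(0)=-108, phi_ss(3)=432; phi_tt(1)=6.
Local minima occur where both diagonal entries positive: (-1, 1), (3, 1). Count: 2.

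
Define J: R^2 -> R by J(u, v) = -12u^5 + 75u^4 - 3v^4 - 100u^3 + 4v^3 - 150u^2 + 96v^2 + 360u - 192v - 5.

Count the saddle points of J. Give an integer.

J separates as a function of u plus a function of v, so ∇J=0 decouples.
∂J/∂u = -60(u - 3)(u - 2)(u - 1)(u + 1) = 0 at u ∈ {-1, 1, 2, 3}; ∂J/∂v = -12(v - 4)(v - 1)(v + 4) = 0 at v ∈ {-4, 1, 4}.
The Hessian is diagonal: diag(J_uu, J_vv). Second derivatives: J_uu(-1)=1440, J_uu(1)=-240, J_uu(2)=180, J_uu(3)=-480; J_vv(-4)=-480, J_vv(1)=180, J_vv(4)=-288.
Saddle points occur where the two diagonal entries have opposite signs: (-1, -4), (-1, 4), (1, 1), (2, -4), (2, 4), (3, 1). Count: 6.

6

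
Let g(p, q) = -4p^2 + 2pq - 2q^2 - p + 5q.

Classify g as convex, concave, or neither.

g is quadratic, so its Hessian is the constant matrix H = [[-8, 2], [2, -4]].
det(H) = 28, tr(H) = -12.
det(H) > 0 and tr(H) < 0, so H is negative definite everywhere: concave.

concave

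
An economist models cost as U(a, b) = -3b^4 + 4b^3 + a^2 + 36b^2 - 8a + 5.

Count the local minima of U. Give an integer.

U separates as a function of a plus a function of b, so ∇U=0 decouples.
∂U/∂a = 2(a - 4) = 0 at a ∈ {4}; ∂U/∂b = -12b(b - 3)(b + 2) = 0 at b ∈ {-2, 0, 3}.
The Hessian is diagonal: diag(U_aa, U_bb). Second derivatives: U_aa(4)=2; U_bb(-2)=-120, U_bb(0)=72, U_bb(3)=-180.
Local minima occur where both diagonal entries positive: (4, 0). Count: 1.

1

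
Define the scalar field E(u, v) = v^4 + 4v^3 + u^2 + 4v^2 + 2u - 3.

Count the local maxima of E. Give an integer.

0

E separates as a function of u plus a function of v, so ∇E=0 decouples.
∂E/∂u = 2(u + 1) = 0 at u ∈ {-1}; ∂E/∂v = 4v(v + 1)(v + 2) = 0 at v ∈ {-2, -1, 0}.
The Hessian is diagonal: diag(E_uu, E_vv). Second derivatives: E_uu(-1)=2; E_vv(-2)=8, E_vv(-1)=-4, E_vv(0)=8.
Local maxima occur where both diagonal entries negative: none. Count: 0.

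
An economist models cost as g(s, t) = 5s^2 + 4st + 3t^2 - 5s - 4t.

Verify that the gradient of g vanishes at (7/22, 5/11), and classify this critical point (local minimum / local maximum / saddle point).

local minimum

∇g = (10s + 4t - 5, 4s + 6t - 4); substituting (7/22, 5/11) gives ∇g = (0, 0), so (7/22, 5/11) is indeed a critical point.
The Hessian of g is constant: H = [[10, 4], [4, 6]].
det(H) = 10·6 − 4² = 44.
det(H) > 0 and tr(H) = 16 > 0, so H is positive definite and the point is a local minimum.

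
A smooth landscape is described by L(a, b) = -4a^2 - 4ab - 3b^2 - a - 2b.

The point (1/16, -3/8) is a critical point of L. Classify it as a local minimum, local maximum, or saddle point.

local maximum

The Hessian of L is constant: H = [[-8, -4], [-4, -6]].
det(H) = (-8)·(-6) − (-4)² = 32.
det(H) > 0 and tr(H) = -14 < 0, so H is negative definite and the point is a local maximum.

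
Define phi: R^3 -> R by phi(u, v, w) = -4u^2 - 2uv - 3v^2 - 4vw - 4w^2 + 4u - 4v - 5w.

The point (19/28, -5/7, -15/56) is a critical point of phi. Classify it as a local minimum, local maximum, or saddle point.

local maximum

The Hessian is constant: H = [[-8, -2, 0], [-2, -6, -4], [0, -4, -8]].
Leading principal minors: Δ₁ = -8, Δ₂ = 44, Δ₃ = -224.
The minors alternate sign starting negative (−, +, −), so H is negative definite: a local maximum.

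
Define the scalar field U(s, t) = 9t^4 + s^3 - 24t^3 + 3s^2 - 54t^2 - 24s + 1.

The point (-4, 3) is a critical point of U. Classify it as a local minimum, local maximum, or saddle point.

saddle point

The mixed partial ∂²U/∂s∂t is 0, so the Hessian at any point is diag(U_ss, U_tt) = diag(6(s + 1), 36(3t^2 - 4t - 3)).
At (-4, 3): H = diag(-18, 432).
The eigenvalues have opposite signs, so H is indefinite: a saddle point.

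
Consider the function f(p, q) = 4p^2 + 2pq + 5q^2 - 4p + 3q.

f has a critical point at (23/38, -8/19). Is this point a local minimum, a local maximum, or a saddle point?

The Hessian of f is constant: H = [[8, 2], [2, 10]].
det(H) = 8·10 − 2² = 76.
det(H) > 0 and tr(H) = 18 > 0, so H is positive definite and the point is a local minimum.

local minimum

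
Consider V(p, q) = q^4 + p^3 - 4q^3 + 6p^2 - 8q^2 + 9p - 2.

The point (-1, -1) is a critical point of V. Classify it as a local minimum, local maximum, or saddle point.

The mixed partial ∂²V/∂p∂q is 0, so the Hessian at any point is diag(V_pp, V_qq) = diag(6(p + 2), 4(3q^2 - 6q - 4)).
At (-1, -1): H = diag(6, 20).
Both eigenvalues are positive, so H is positive definite: a local minimum.

local minimum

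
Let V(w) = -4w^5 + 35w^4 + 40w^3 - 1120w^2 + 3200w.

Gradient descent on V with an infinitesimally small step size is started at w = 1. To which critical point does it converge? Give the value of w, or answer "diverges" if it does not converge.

-4

V'(w) = -20(w - 5)(w - 4)(w - 2)(w + 4), so V'(1) = 1200.
Gradient descent moves in the -V' direction, i.e. w is decreasing.
The nearest critical point in that direction is w = -4, where V'' = 8640 > 0 (a local minimum). The iterate converges there.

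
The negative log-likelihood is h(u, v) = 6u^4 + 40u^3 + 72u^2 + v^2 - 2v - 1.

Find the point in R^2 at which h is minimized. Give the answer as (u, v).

(0, 1)

h(u,v) separates as P(u) + Q(v) − 1, so its minimum is min P + min Q − 1.
P'(u) = 24u(u + 2)(u + 3) vanishes at u ∈ {-3, -2, 0}; Q'(v) = 2v - 2 vanishes at v ∈ {1}.
Local minima of P (where P''>0): P(-3)=54, P(0)=0. Local minima of Q: Q(1)=-1.
So the global minimum of h is P(0) + Q(1) − 1 = 0 − 1 − 1 = -2, attained at (0, 1).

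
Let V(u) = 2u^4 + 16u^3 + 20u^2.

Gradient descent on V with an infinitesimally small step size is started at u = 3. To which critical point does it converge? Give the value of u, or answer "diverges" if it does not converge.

V'(u) = 8u(u + 1)(u + 5), so V'(3) = 768.
Gradient descent moves in the -V' direction, i.e. u is decreasing.
The nearest critical point in that direction is u = 0, where V'' = 40 > 0 (a local minimum). The iterate converges there.

0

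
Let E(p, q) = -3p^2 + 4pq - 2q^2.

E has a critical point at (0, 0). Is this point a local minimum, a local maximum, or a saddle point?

The Hessian of E is constant: H = [[-6, 4], [4, -4]].
det(H) = (-6)·(-4) − 4² = 8.
det(H) > 0 and tr(H) = -10 < 0, so H is negative definite and the point is a local maximum.

local maximum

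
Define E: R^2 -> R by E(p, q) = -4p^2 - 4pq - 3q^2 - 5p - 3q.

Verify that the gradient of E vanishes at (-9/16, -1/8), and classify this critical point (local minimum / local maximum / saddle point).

local maximum

∇E = (-8p - 4q - 5, -4p - 6q - 3); substituting (-9/16, -1/8) gives ∇E = (0, 0), so (-9/16, -1/8) is indeed a critical point.
The Hessian of E is constant: H = [[-8, -4], [-4, -6]].
det(H) = (-8)·(-6) − (-4)² = 32.
det(H) > 0 and tr(H) = -14 < 0, so H is negative definite and the point is a local maximum.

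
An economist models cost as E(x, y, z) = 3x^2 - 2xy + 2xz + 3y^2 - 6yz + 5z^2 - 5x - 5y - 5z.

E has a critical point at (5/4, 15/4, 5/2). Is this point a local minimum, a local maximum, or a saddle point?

local minimum

The Hessian is constant: H = [[6, -2, 2], [-2, 6, -6], [2, -6, 10]].
Leading principal minors: Δ₁ = 6, Δ₂ = 32, Δ₃ = 128.
All leading minors are positive, so H is positive definite: a local minimum.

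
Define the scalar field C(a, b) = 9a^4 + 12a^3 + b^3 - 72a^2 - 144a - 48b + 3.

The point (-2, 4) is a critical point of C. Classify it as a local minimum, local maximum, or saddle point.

local minimum

The mixed partial ∂²C/∂a∂b is 0, so the Hessian at any point is diag(C_aa, C_bb) = diag(36(3a^2 + 2a - 4), 6b).
At (-2, 4): H = diag(144, 24).
Both eigenvalues are positive, so H is positive definite: a local minimum.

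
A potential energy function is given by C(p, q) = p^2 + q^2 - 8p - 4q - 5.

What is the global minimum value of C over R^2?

C(p,q) separates as A(p) + B(q) − 5, so its minimum is min A + min B − 5.
A'(p) = 2p - 8 vanishes at p ∈ {4}; B'(q) = 2q - 4 vanishes at q ∈ {2}.
Local minima of A (where A''>0): A(4)=-16. Local minima of B: B(2)=-4.
So the global minimum of C is A(4) + B(2) − 5 = -16 − 4 − 5 = -25, attained at (4, 2).

-25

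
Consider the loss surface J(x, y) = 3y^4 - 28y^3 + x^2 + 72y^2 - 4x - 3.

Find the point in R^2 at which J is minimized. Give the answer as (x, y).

J(x,y) separates as P(x) + Q(y) − 3, so its minimum is min P + min Q − 3.
P'(x) = 2x - 4 vanishes at x ∈ {2}; Q'(y) = 12y(y - 4)(y - 3) vanishes at y ∈ {0, 3, 4}.
Local minima of P (where P''>0): P(2)=-4. Local minima of Q: Q(0)=0, Q(4)=128.
So the global minimum of J is P(2) + Q(0) − 3 = -4 + 0 − 3 = -7, attained at (2, 0).

(2, 0)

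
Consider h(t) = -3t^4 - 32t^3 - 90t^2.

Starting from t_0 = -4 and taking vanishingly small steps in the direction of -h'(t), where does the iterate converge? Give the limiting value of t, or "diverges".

-3

h'(t) = -12t(t + 3)(t + 5), so h'(-4) = -48.
Gradient descent moves in the -h' direction, i.e. t is increasing.
The nearest critical point in that direction is t = -3, where h'' = 72 > 0 (a local minimum). The iterate converges there.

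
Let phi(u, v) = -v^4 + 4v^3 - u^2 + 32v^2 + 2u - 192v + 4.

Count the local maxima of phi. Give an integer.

2

phi separates as a function of u plus a function of v, so ∇phi=0 decouples.
∂phi/∂u = -2(u - 1) = 0 at u ∈ {1}; ∂phi/∂v = -4(v - 4)(v - 3)(v + 4) = 0 at v ∈ {-4, 3, 4}.
The Hessian is diagonal: diag(phi_uu, phi_vv). Second derivatives: phi_uu(1)=-2; phi_vv(-4)=-224, phi_vv(3)=28, phi_vv(4)=-32.
Local maxima occur where both diagonal entries negative: (1, -4), (1, 4). Count: 2.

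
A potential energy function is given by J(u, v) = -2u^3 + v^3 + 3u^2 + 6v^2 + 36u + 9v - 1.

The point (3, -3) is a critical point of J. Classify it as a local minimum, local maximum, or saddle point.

local maximum

The mixed partial ∂²J/∂u∂v is 0, so the Hessian at any point is diag(J_uu, J_vv) = diag(6(-2u + 1), 6(v + 2)).
At (3, -3): H = diag(-30, -6).
Both eigenvalues are negative, so H is negative definite: a local maximum.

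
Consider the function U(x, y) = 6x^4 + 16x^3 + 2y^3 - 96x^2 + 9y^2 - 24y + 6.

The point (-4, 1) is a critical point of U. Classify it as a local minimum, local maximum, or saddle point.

The mixed partial ∂²U/∂x∂y is 0, so the Hessian at any point is diag(U_xx, U_yy) = diag(24(3x^2 + 4x - 8), 6(2y + 3)).
At (-4, 1): H = diag(576, 30).
Both eigenvalues are positive, so H is positive definite: a local minimum.

local minimum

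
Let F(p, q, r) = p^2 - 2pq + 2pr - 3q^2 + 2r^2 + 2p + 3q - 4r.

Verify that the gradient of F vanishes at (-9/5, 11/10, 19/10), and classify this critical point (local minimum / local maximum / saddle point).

saddle point

∇F = (2p - 2q + 2r + 2, -2p - 6q + 3, 2p + 4r - 4); substituting (-9/5, 11/10, 19/10) gives ∇F = (0, 0, 0), so (-9/5, 11/10, 19/10) is indeed a critical point.
The Hessian is constant: H = [[2, -2, 2], [-2, -6, 0], [2, 0, 4]].
Leading principal minors: Δ₁ = 2, Δ₂ = -16, Δ₃ = -40.
The minors fit neither the all-positive nor the alternating-sign pattern, so H is indefinite: a saddle point.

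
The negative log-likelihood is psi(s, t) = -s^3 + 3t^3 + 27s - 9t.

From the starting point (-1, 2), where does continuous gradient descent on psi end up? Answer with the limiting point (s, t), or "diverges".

(-3, 1)

psi is separable, so gradient descent decouples: s follows -∂psi/∂s, t follows -∂psi/∂t.
∂psi/∂s = -3(s - 3)(s + 3); at s=-1 this is 24, so s decreases.
∂psi/∂t = 9(t - 1)(t + 1); at t=2 this is 27, so t decreases.
s converges to its nearest critical value -3 (a local min of the s-part); t converges to 1. The iterate converges to (-3, 1).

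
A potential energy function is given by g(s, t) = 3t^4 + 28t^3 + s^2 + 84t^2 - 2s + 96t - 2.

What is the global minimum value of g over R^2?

g(s,t) separates as P(s) + Q(t) − 2, so its minimum is min P + min Q − 2.
P'(s) = 2s - 2 vanishes at s ∈ {1}; Q'(t) = 12(t + 1)(t + 2)(t + 4) vanishes at t ∈ {-4, -2, -1}.
Local minima of P (where P''>0): P(1)=-1. Local minima of Q: Q(-4)=-64, Q(-1)=-37.
So the global minimum of g is P(1) + Q(-4) − 2 = -1 − 64 − 2 = -67, attained at (1, -4).

-67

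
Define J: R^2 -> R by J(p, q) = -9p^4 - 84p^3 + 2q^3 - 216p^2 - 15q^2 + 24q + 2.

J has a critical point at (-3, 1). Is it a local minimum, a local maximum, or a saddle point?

saddle point

The mixed partial ∂²J/∂p∂q is 0, so the Hessian at any point is diag(J_pp, J_qq) = diag(-36(3p^2 + 14p + 12), 6(2q - 5)).
At (-3, 1): H = diag(108, -18).
The eigenvalues have opposite signs, so H is indefinite: a saddle point.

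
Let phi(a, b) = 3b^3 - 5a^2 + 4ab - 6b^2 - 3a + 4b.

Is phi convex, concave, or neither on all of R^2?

neither

The term 3b^3 is cubic, so the Hessian is not constant.
∂²phi/∂b² = 18b - 12, which takes both signs as b varies (negative for sufficiently negative b). A diagonal entry of the Hessian changing sign means the Hessian is neither positive- nor negative-semidefinite on all of R^2.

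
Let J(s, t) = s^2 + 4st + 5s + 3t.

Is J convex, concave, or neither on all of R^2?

J is quadratic, so its Hessian is the constant matrix H = [[2, 4], [4, 0]].
det(H) = -16, tr(H) = 2.
det(H) < 0, so H is indefinite: neither convex nor concave.

neither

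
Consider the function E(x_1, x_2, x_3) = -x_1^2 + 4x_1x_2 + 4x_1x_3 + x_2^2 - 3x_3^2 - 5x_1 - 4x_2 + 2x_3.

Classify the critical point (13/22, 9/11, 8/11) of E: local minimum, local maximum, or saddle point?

saddle point

The Hessian is constant: H = [[-2, 4, 4], [4, 2, 0], [4, 0, -6]].
Leading principal minors: Δ₁ = -2, Δ₂ = -20, Δ₃ = 88.
The minors fit neither the all-positive nor the alternating-sign pattern, so H is indefinite: a saddle point.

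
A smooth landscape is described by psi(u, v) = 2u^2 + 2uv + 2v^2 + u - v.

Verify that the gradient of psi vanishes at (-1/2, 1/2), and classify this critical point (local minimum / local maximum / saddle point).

local minimum

∇psi = (4u + 2v + 1, 2u + 4v - 1); substituting (-1/2, 1/2) gives ∇psi = (0, 0), so (-1/2, 1/2) is indeed a critical point.
The Hessian of psi is constant: H = [[4, 2], [2, 4]].
det(H) = 4·4 − 2² = 12.
det(H) > 0 and tr(H) = 8 > 0, so H is positive definite and the point is a local minimum.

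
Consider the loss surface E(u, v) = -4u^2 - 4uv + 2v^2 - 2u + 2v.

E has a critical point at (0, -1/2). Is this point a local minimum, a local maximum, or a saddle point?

saddle point

The Hessian of E is constant: H = [[-8, -4], [-4, 4]].
det(H) = (-8)·4 − (-4)² = -48.
Since det(H) < 0, H is indefinite and the critical point is a saddle point.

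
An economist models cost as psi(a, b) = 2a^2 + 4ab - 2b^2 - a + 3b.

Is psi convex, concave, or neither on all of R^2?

neither

psi is quadratic, so its Hessian is the constant matrix H = [[4, 4], [4, -4]].
det(H) = -32, tr(H) = 0.
det(H) < 0, so H is indefinite: neither convex nor concave.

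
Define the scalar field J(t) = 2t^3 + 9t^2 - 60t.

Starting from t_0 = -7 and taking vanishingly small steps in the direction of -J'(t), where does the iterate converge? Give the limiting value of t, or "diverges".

diverges

J'(t) = 6(t - 2)(t + 5), so J'(-7) = 108.
Gradient descent moves in the -J' direction, i.e. t is decreasing.
There is no critical point below t=-7, and J' keeps the same sign, so the iterate runs off to −∞.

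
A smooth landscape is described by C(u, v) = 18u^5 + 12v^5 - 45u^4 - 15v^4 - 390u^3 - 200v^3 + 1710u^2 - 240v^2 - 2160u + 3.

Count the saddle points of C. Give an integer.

8

C separates as a function of u plus a function of v, so ∇C=0 decouples.
∂C/∂u = 90(u - 3)(u - 2)(u - 1)(u + 4) = 0 at u ∈ {-4, 1, 2, 3}; ∂C/∂v = 60v(v - 4)(v + 1)(v + 2) = 0 at v ∈ {-2, -1, 0, 4}.
The Hessian is diagonal: diag(C_uu, C_vv). Second derivatives: C_uu(-4)=-18900, C_uu(1)=900, C_uu(2)=-540, C_uu(3)=1260; C_vv(-2)=-720, C_vv(-1)=300, C_vv(0)=-480, C_vv(4)=7200.
Saddle points occur where the two diagonal entries have opposite signs: (-4, -1), (-4, 4), (1, -2), (1, 0), (2, -1), (2, 4), (3, -2), (3, 0). Count: 8.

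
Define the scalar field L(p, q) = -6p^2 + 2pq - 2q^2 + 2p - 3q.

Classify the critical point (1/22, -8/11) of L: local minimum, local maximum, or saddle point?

The Hessian of L is constant: H = [[-12, 2], [2, -4]].
det(H) = (-12)·(-4) − 2² = 44.
det(H) > 0 and tr(H) = -16 < 0, so H is negative definite and the point is a local maximum.

local maximum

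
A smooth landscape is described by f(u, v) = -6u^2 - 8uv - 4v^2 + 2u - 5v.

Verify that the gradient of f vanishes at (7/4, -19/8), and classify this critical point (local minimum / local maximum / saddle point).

∇f = (-12u - 8v + 2, -8u - 8v - 5); substituting (7/4, -19/8) gives ∇f = (0, 0), so (7/4, -19/8) is indeed a critical point.
The Hessian of f is constant: H = [[-12, -8], [-8, -8]].
det(H) = (-12)·(-8) − (-8)² = 32.
det(H) > 0 and tr(H) = -20 < 0, so H is negative definite and the point is a local maximum.

local maximum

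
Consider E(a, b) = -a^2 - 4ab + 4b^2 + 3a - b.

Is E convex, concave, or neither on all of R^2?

E is quadratic, so its Hessian is the constant matrix H = [[-2, -4], [-4, 8]].
det(H) = -32, tr(H) = 6.
det(H) < 0, so H is indefinite: neither convex nor concave.

neither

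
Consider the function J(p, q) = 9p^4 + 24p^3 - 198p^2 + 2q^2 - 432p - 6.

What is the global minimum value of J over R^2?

J(p,q) separates as A(p) + B(q) − 6, so its minimum is min A + min B − 6.
A'(p) = 36(p - 3)(p + 1)(p + 4) vanishes at p ∈ {-4, -1, 3}; B'(q) = 4q vanishes at q ∈ {0}.
Local minima of A (where A''>0): A(-4)=-672, A(3)=-1701. Local minima of B: B(0)=0.
So the global minimum of J is A(3) + B(0) − 6 = -1701 + 0 − 6 = -1707, attained at (3, 0).

-1707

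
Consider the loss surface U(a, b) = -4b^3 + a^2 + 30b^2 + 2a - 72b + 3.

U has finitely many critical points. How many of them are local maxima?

0

U separates as a function of a plus a function of b, so ∇U=0 decouples.
∂U/∂a = 2(a + 1) = 0 at a ∈ {-1}; ∂U/∂b = -12(b - 3)(b - 2) = 0 at b ∈ {2, 3}.
The Hessian is diagonal: diag(U_aa, U_bb). Second derivatives: U_aa(-1)=2; U_bb(2)=12, U_bb(3)=-12.
Local maxima occur where both diagonal entries negative: none. Count: 0.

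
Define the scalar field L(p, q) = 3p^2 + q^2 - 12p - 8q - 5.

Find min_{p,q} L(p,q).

L(p,q) separates as A(p) + B(q) − 5, so its minimum is min A + min B − 5.
A'(p) = 6p - 12 vanishes at p ∈ {2}; B'(q) = 2q - 8 vanishes at q ∈ {4}.
Local minima of A (where A''>0): A(2)=-12. Local minima of B: B(4)=-16.
So the global minimum of L is A(2) + B(4) − 5 = -12 − 16 − 5 = -33, attained at (2, 4).

-33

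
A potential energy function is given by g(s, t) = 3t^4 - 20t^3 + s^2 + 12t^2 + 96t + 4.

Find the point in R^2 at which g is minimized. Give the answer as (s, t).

(0, -1)

g(s,t) separates as P(s) + Q(t) + 4, so its minimum is min P + min Q + 4.
P'(s) = 2s vanishes at s ∈ {0}; Q'(t) = 12(t - 4)(t - 2)(t + 1) vanishes at t ∈ {-1, 2, 4}.
Local minima of P (where P''>0): P(0)=0. Local minima of Q: Q(-1)=-61, Q(4)=64.
So the global minimum of g is P(0) + Q(-1) + 4 = 0 − 61 + 4 = -57, attained at (0, -1).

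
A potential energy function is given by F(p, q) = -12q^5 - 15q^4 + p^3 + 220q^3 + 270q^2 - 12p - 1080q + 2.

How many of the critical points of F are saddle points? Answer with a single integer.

4

F separates as a function of p plus a function of q, so ∇F=0 decouples.
∂F/∂p = 3(p - 2)(p + 2) = 0 at p ∈ {-2, 2}; ∂F/∂q = -60(q - 3)(q - 1)(q + 2)(q + 3) = 0 at q ∈ {-3, -2, 1, 3}.
The Hessian is diagonal: diag(F_pp, F_qq). Second derivatives: F_pp(-2)=-12, F_pp(2)=12; F_qq(-3)=1440, F_qq(-2)=-900, F_qq(1)=1440, F_qq(3)=-3600.
Saddle points occur where the two diagonal entries have opposite signs: (-2, -3), (-2, 1), (2, -2), (2, 3). Count: 4.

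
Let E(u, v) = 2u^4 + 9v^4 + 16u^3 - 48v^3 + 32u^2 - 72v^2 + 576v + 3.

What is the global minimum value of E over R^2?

E(u,v) separates as P(u) + Q(v) + 3, so its minimum is min P + min Q + 3.
P'(u) = 8u(u + 2)(u + 4) vanishes at u ∈ {-4, -2, 0}; Q'(v) = 36(v - 4)(v - 2)(v + 2) vanishes at v ∈ {-2, 2, 4}.
Local minima of P (where P''>0): P(-4)=0, P(0)=0. Local minima of Q: Q(-2)=-912, Q(4)=384.
So the global minimum of E is P(-4) + Q(-2) + 3 = 0 − 912 + 3 = -909, attained at (-4, -2).

-909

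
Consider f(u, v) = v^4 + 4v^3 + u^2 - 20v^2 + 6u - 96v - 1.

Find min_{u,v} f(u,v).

f(u,v) separates as P(u) + Q(v) − 1, so its minimum is min P + min Q − 1.
P'(u) = 2u + 6 vanishes at u ∈ {-3}; Q'(v) = 4(v - 3)(v + 2)(v + 4) vanishes at v ∈ {-4, -2, 3}.
Local minima of P (where P''>0): P(-3)=-9. Local minima of Q: Q(-4)=64, Q(3)=-279.
So the global minimum of f is P(-3) + Q(3) − 1 = -9 − 279 − 1 = -289, attained at (-3, 3).

-289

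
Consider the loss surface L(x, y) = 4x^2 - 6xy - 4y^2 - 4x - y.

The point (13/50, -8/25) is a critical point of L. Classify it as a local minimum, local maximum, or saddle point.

The Hessian of L is constant: H = [[8, -6], [-6, -8]].
det(H) = 8·(-8) − (-6)² = -100.
Since det(H) < 0, H is indefinite and the critical point is a saddle point.

saddle point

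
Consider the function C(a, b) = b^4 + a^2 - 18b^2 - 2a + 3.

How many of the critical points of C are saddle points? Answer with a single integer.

1

C separates as a function of a plus a function of b, so ∇C=0 decouples.
∂C/∂a = 2(a - 1) = 0 at a ∈ {1}; ∂C/∂b = 4b(b - 3)(b + 3) = 0 at b ∈ {-3, 0, 3}.
The Hessian is diagonal: diag(C_aa, C_bb). Second derivatives: C_aa(1)=2; C_bb(-3)=72, C_bb(0)=-36, C_bb(3)=72.
Saddle points occur where the two diagonal entries have opposite signs: (1, 0). Count: 1.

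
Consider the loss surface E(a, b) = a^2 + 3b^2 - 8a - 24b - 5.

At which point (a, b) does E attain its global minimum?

E(a,b) separates as P(a) + Q(b) − 5, so its minimum is min P + min Q − 5.
P'(a) = 2a - 8 vanishes at a ∈ {4}; Q'(b) = 6b - 24 vanishes at b ∈ {4}.
Local minima of P (where P''>0): P(4)=-16. Local minima of Q: Q(4)=-48.
So the global minimum of E is P(4) + Q(4) − 5 = -16 − 48 − 5 = -69, attained at (4, 4).

(4, 4)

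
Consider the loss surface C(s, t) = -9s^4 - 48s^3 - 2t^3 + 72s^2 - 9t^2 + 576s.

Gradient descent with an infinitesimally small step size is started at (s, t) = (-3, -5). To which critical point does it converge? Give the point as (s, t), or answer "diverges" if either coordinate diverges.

C is separable, so gradient descent decouples: s follows -∂C/∂s, t follows -∂C/∂t.
∂C/∂s = -36(s - 2)(s + 2)(s + 4); at s=-3 this is -180, so s increases.
∂C/∂t = -6t(t + 3); at t=-5 this is -60, so t increases.
s converges to its nearest critical value -2 (a local min of the s-part); t converges to -3. The iterate converges to (-2, -3).

(-2, -3)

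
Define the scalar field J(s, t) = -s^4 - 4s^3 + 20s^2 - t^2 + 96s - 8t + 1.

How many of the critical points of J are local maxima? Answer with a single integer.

2

J separates as a function of s plus a function of t, so ∇J=0 decouples.
∂J/∂s = -4(s - 3)(s + 2)(s + 4) = 0 at s ∈ {-4, -2, 3}; ∂J/∂t = -2(t + 4) = 0 at t ∈ {-4}.
The Hessian is diagonal: diag(J_ss, J_tt). Second derivatives: J_ss(-4)=-56, J_ss(-2)=40, J_ss(3)=-140; J_tt(-4)=-2.
Local maxima occur where both diagonal entries negative: (-4, -4), (3, -4). Count: 2.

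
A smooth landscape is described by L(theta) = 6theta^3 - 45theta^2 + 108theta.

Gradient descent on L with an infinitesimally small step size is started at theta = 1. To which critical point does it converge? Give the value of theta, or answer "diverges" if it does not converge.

diverges

L'(theta) = 18(theta - 3)(theta - 2), so L'(1) = 36.
Gradient descent moves in the -L' direction, i.e. theta is decreasing.
There is no critical point below theta=1, and L' keeps the same sign, so the iterate runs off to −∞.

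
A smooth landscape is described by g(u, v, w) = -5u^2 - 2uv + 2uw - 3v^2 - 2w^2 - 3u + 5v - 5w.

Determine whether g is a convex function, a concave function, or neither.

concave

g is quadratic, so its Hessian is the constant matrix H = [[-10, -2, 2], [-2, -6, 0], [2, 0, -4]].
Leading principal minors: -10, 56, -200.
Signs alternate −, +, − ⇒ H ≺ 0 ⇒ concave.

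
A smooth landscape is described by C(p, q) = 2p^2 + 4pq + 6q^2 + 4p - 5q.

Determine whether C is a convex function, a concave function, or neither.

convex

C is quadratic, so its Hessian is the constant matrix H = [[4, 4], [4, 12]].
det(H) = 32, tr(H) = 16.
det(H) > 0 and tr(H) > 0, so H is positive definite everywhere: convex.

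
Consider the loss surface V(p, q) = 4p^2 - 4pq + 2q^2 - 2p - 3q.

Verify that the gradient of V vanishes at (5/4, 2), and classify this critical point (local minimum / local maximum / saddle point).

∇V = (8p - 4q - 2, -4p + 4q - 3); substituting (5/4, 2) gives ∇V = (0, 0), so (5/4, 2) is indeed a critical point.
The Hessian of V is constant: H = [[8, -4], [-4, 4]].
det(H) = 8·4 − (-4)² = 16.
det(H) > 0 and tr(H) = 12 > 0, so H is positive definite and the point is a local minimum.

local minimum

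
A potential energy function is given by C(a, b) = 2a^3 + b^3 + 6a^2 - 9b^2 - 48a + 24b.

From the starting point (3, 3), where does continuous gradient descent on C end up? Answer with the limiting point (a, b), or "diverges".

(2, 4)

C is separable, so gradient descent decouples: a follows -∂C/∂a, b follows -∂C/∂b.
∂C/∂a = 6(a - 2)(a + 4); at a=3 this is 42, so a decreases.
∂C/∂b = 3(b - 4)(b - 2); at b=3 this is -3, so b increases.
a converges to its nearest critical value 2 (a local min of the a-part); b converges to 4. The iterate converges to (2, 4).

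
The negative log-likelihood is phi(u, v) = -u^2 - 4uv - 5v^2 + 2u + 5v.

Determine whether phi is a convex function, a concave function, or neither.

phi is quadratic, so its Hessian is the constant matrix H = [[-2, -4], [-4, -10]].
det(H) = 4, tr(H) = -12.
det(H) > 0 and tr(H) < 0, so H is negative definite everywhere: concave.

concave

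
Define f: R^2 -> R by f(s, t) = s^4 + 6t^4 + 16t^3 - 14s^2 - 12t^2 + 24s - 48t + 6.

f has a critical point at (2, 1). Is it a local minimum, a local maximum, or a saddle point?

The mixed partial ∂²f/∂s∂t is 0, so the Hessian at any point is diag(f_ss, f_tt) = diag(4(3s^2 - 7), 24(3t^2 + 4t - 1)).
At (2, 1): H = diag(20, 144).
Both eigenvalues are positive, so H is positive definite: a local minimum.

local minimum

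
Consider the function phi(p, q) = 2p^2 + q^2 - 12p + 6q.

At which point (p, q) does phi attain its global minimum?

phi(p,q) separates as A(p) + B(q), so its minimum is min A + min B.
A'(p) = 4p - 12 vanishes at p ∈ {3}; B'(q) = 2q + 6 vanishes at q ∈ {-3}.
Local minima of A (where A''>0): A(3)=-18. Local minima of B: B(-3)=-9.
So the global minimum of phi is A(3) + B(-3) = -18 − 9 = -27, attained at (3, -3).

(3, -3)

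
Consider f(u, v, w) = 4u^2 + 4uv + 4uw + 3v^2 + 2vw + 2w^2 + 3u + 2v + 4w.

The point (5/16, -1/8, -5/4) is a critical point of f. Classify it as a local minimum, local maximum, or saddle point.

The Hessian is constant: H = [[8, 4, 4], [4, 6, 2], [4, 2, 4]].
Leading principal minors: Δ₁ = 8, Δ₂ = 32, Δ₃ = 64.
All leading minors are positive, so H is positive definite: a local minimum.

local minimum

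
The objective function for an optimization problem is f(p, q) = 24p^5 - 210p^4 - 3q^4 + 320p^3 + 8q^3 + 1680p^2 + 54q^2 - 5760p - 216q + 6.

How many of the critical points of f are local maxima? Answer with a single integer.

f separates as a function of p plus a function of q, so ∇f=0 decouples.
∂f/∂p = 120(p - 4)(p - 3)(p - 2)(p + 2) = 0 at p ∈ {-2, 2, 3, 4}; ∂f/∂q = -12(q - 3)(q - 2)(q + 3) = 0 at q ∈ {-3, 2, 3}.
The Hessian is diagonal: diag(f_pp, f_qq). Second derivatives: f_pp(-2)=-14400, f_pp(2)=960, f_pp(3)=-600, f_pp(4)=1440; f_qq(-3)=-360, f_qq(2)=60, f_qq(3)=-72.
Local maxima occur where both diagonal entries negative: (-2, -3), (-2, 3), (3, -3), (3, 3). Count: 4.

4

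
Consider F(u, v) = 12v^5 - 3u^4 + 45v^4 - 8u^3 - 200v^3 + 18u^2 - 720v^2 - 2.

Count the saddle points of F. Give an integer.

6

F separates as a function of u plus a function of v, so ∇F=0 decouples.
∂F/∂u = -12u(u - 1)(u + 3) = 0 at u ∈ {-3, 0, 1}; ∂F/∂v = 60v(v - 3)(v + 2)(v + 4) = 0 at v ∈ {-4, -2, 0, 3}.
The Hessian is diagonal: diag(F_uu, F_vv). Second derivatives: F_uu(-3)=-144, F_uu(0)=36, F_uu(1)=-48; F_vv(-4)=-3360, F_vv(-2)=1200, F_vv(0)=-1440, F_vv(3)=6300.
Saddle points occur where the two diagonal entries have opposite signs: (-3, -2), (-3, 3), (0, -4), (0, 0), (1, -2), (1, 3). Count: 6.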